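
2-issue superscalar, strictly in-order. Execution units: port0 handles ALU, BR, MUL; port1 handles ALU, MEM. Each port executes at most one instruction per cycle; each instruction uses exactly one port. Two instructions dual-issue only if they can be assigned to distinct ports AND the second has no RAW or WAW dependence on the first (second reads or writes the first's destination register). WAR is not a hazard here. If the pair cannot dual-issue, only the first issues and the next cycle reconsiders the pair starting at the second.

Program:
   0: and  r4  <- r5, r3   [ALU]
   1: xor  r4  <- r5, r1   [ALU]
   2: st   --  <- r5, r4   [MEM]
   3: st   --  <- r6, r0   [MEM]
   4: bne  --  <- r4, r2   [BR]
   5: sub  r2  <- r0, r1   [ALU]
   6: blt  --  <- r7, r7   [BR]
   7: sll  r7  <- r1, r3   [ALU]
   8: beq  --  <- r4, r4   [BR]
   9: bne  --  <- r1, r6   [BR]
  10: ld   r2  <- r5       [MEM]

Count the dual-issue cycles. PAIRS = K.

PAIRS = 4

[0] i0  and  -- WAW r4
[1] i1  xor  -- RAW r4
[2] i2  st  -- no-port MEM/MEM
[3] i3/i4  st/bne  -- pair
[4] i5/i6  sub/blt  -- pair
[5] i7/i8  sll/beq  -- pair
[6] i9/i10  bne/ld  -- pair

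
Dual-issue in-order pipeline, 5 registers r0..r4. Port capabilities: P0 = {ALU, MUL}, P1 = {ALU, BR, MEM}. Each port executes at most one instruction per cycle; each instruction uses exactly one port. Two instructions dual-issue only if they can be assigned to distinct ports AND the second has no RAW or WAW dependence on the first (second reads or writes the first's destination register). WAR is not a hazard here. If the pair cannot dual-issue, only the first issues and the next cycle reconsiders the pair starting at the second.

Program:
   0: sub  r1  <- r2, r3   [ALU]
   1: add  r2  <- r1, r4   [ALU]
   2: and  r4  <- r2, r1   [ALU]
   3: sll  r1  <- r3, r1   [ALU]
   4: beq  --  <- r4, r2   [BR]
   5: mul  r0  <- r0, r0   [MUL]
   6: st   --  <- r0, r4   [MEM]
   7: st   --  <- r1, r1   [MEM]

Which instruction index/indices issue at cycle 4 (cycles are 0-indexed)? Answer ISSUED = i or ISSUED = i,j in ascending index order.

c0: i0 sub.ALU  RAW r1
c1: i1 add.ALU  RAW r2
c2: i2+i3 and.ALU;sll.ALU  pair
c3: i4+i5 beq.BR;mul.MUL  pair
c4: i6 st.MEM  no-port MEM/MEM
c5: i7 st.MEM  tail

ISSUED = 6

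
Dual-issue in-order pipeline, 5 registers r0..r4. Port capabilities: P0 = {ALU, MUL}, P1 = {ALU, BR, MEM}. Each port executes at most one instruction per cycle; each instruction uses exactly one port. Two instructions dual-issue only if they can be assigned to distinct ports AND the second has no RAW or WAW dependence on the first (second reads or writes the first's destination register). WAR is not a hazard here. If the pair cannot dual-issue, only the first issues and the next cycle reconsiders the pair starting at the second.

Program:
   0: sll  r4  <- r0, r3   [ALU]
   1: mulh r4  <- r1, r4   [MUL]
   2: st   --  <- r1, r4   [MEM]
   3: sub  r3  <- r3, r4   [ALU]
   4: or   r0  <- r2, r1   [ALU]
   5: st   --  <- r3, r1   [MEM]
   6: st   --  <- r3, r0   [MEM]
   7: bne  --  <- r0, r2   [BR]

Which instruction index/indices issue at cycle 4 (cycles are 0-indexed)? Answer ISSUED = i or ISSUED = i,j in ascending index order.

[0] i0  sll  -- RAW+WAW r4
[1] i1  mulh  -- RAW r4
[2] i2,i3  st sub  -- pair
[3] i4,i5  or st  -- pair
[4] i6  st  -- no-port MEM/BR
[5] i7  bne  -- tail

ISSUED = 6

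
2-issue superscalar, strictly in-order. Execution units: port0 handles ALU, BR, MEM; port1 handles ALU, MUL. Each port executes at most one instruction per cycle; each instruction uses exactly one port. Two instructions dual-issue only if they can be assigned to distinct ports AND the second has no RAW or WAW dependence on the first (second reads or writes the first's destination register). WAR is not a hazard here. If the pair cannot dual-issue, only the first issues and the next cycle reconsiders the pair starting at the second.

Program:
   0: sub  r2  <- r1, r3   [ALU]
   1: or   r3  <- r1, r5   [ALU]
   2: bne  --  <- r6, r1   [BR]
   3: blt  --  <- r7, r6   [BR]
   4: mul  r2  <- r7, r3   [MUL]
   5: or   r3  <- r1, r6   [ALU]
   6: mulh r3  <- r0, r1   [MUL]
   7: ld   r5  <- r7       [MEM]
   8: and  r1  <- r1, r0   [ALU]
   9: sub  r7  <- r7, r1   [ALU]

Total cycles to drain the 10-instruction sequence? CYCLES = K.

CYCLES = 7

[0] i0+i1  sub or  -- dual
[1] i2  bne  -- no-port BR/BR
[2] i3+i4  blt mul  -- dual
[3] i5  or  -- WAW r3
[4] i6+i7  mulh ld  -- dual
[5] i8  and  -- RAW r1
[6] i9  sub  -- tail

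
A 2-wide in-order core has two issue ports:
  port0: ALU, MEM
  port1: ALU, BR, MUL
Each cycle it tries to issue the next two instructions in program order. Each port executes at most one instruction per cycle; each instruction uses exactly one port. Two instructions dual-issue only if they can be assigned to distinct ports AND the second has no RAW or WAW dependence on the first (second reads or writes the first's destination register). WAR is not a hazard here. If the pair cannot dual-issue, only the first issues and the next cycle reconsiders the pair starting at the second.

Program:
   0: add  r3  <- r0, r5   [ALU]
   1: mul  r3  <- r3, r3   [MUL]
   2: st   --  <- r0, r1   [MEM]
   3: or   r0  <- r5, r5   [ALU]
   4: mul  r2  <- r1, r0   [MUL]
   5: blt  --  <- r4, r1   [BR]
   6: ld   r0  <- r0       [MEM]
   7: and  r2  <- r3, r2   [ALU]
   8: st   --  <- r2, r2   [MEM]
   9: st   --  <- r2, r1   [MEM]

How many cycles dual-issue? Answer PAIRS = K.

t=0 i0:add.ALU ; RAW+WAW r3
t=1 i1,i2:mul.MUL;st.MEM ; dual
t=2 i3:or.ALU ; RAW r0
t=3 i4:mul.MUL ; no-port MUL/BR
t=4 i5,i6:blt.BR;ld.MEM ; dual
t=5 i7:and.ALU ; RAW r2
t=6 i8:st.MEM ; no-port MEM/MEM
t=7 i9:st.MEM ; tail

PAIRS = 2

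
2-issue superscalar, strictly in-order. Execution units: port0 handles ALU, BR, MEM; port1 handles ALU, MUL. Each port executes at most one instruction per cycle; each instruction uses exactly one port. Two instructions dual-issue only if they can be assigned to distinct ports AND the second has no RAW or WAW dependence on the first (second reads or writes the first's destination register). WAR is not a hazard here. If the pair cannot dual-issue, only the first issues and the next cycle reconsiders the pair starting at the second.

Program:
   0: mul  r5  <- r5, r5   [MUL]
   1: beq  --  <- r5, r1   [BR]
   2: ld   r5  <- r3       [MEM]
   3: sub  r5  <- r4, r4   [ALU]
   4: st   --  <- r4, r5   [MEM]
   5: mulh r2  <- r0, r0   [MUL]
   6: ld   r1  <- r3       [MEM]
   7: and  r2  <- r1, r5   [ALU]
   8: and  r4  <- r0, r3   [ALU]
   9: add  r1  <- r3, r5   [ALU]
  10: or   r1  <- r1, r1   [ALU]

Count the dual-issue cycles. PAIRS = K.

#0 head=0: mul.MUL i0 RAW r5
#1 head=1: beq.BR i1 no-port BR/MEM
#2 head=2: ld.MEM i2 WAW r5
#3 head=3: sub.ALU i3 RAW r5
#4 head=4: st.MEM+mulh.MUL i4/i5 pair
#5 head=6: ld.MEM i6 RAW r1
#6 head=7: and.ALU+and.ALU i7/i8 pair
#7 head=9: add.ALU i9 RAW+WAW r1
#8 head=10: or.ALU i10 tail

PAIRS = 2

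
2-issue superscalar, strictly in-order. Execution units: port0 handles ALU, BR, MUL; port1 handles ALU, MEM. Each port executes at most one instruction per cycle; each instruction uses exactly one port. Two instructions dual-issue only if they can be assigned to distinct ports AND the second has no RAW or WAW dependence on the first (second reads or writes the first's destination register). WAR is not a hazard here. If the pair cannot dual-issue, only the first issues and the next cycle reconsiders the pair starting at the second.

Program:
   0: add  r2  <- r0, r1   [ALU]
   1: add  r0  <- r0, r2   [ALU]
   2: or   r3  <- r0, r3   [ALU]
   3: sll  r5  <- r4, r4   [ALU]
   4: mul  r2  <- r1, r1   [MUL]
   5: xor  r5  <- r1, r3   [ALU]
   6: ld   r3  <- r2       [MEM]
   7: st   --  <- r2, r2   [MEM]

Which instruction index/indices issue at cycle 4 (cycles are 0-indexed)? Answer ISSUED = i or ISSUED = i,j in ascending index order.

ISSUED = 6

[0] i0  add  -- RAW r2
[1] i1  add  -- RAW r0
[2] i2&i3  or sll  -- 2-wide
[3] i4&i5  mul xor  -- 2-wide
[4] i6  ld  -- no-port MEM/MEM
[5] i7  st  -- tail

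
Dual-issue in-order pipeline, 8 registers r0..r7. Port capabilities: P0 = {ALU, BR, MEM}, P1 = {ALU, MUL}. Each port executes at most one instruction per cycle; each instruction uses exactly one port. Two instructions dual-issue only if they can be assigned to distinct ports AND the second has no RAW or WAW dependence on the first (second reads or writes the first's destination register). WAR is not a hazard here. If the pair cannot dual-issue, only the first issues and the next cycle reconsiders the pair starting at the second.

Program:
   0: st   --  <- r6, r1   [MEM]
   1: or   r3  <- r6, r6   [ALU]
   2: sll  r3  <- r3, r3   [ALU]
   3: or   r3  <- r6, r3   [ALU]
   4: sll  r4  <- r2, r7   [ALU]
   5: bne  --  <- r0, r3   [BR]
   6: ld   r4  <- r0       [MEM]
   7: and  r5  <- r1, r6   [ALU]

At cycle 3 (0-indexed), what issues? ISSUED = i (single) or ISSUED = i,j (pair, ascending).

ISSUED = 5

c0: i0&i1 st;or  pair
c1: i2 sll  RAW+WAW r3
c2: i3&i4 or;sll  pair
c3: i5 bne  no-port BR/MEM
c4: i6&i7 ld;and  pair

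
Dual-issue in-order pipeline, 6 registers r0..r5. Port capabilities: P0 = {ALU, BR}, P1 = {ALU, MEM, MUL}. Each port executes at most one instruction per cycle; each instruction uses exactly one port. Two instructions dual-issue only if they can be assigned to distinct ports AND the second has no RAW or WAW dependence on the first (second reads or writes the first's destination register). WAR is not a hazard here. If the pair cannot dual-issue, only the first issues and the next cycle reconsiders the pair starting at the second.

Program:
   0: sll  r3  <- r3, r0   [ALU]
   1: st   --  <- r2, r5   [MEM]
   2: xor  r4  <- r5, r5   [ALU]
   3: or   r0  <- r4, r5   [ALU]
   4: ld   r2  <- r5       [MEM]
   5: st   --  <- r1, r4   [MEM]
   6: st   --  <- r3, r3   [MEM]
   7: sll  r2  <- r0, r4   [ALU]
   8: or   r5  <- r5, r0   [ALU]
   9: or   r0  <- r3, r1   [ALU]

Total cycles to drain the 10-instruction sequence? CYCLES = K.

  cy0 -> i0,i1 (sll.ALU st.MEM) dual
  cy1 -> i2 (xor.ALU) RAW r4
  cy2 -> i3,i4 (or.ALU ld.MEM) dual
  cy3 -> i5 (st.MEM) no-port MEM/MEM
  cy4 -> i6,i7 (st.MEM sll.ALU) dual
  cy5 -> i8,i9 (or.ALU or.ALU) dual

CYCLES = 6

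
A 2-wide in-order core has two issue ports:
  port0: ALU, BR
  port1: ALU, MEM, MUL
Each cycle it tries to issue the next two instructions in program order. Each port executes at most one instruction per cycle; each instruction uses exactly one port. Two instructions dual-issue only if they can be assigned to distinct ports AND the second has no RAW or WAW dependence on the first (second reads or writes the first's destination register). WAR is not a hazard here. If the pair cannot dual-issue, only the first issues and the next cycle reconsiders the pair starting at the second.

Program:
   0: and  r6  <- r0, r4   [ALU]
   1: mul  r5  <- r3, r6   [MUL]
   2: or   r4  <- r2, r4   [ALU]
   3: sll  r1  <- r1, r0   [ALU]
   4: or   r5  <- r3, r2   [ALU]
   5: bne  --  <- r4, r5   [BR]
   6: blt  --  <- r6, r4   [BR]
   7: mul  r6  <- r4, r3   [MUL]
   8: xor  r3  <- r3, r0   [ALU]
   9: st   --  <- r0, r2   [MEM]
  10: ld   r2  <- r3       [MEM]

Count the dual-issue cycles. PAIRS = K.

c0: i0 and  RAW r6
c1: i1,i2 mul/or  pair
c2: i3,i4 sll/or  pair
c3: i5 bne  no-port BR/BR
c4: i6,i7 blt/mul  pair
c5: i8,i9 xor/st  pair
c6: i10 ld  tail

PAIRS = 4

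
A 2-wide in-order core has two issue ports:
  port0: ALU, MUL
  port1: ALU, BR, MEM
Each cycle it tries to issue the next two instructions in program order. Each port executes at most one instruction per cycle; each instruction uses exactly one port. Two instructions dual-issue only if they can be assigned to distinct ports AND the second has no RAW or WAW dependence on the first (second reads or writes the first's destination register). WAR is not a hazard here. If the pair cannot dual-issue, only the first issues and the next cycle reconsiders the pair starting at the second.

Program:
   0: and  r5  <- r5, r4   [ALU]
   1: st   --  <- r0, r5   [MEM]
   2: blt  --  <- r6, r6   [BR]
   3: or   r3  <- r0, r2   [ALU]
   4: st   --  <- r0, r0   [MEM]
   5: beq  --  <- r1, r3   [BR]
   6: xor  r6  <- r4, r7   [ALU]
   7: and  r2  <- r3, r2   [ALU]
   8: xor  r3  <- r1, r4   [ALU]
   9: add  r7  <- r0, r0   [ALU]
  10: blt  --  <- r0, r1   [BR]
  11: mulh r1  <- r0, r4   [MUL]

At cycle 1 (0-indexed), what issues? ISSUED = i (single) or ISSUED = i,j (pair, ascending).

ISSUED = 1

0. and @i0  | RAW r5
1. st @i1  | no-port MEM/BR
2. blt/or @i2/i3  | 2-wide
3. st @i4  | no-port MEM/BR
4. beq/xor @i5/i6  | 2-wide
5. and/xor @i7/i8  | 2-wide
6. add/blt @i9/i10  | 2-wide
7. mulh @i11  | tail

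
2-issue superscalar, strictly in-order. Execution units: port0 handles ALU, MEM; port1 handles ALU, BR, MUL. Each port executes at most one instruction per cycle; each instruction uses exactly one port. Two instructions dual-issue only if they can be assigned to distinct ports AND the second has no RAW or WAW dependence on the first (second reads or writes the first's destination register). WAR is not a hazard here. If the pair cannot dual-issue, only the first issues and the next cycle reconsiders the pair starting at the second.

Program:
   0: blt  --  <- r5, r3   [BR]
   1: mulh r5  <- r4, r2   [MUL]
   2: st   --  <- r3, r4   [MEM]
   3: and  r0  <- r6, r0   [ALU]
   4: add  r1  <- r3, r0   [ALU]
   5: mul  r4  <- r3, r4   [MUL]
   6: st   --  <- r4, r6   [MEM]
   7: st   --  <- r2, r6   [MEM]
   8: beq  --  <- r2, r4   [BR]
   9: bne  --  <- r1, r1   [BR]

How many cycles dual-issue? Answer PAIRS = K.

[0] i0  blt  -- no-port BR/MUL
[1] i1/i2  mulh st  -- dual
[2] i3  and  -- RAW r0
[3] i4/i5  add mul  -- dual
[4] i6  st  -- no-port MEM/MEM
[5] i7/i8  st beq  -- dual
[6] i9  bne  -- tail

PAIRS = 3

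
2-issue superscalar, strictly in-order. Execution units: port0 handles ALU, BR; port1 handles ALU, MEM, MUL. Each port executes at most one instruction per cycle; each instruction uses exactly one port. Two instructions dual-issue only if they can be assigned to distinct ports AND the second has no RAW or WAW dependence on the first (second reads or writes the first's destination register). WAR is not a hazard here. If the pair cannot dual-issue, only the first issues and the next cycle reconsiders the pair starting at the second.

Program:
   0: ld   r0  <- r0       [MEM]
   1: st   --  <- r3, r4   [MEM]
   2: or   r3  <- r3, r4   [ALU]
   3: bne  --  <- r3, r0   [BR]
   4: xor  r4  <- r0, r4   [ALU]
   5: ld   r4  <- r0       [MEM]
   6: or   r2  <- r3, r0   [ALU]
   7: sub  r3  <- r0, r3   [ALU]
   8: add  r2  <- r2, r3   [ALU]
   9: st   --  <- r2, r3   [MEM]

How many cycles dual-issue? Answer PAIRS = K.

PAIRS = 3

t=0 i0:ld ; no-port MEM/MEM
t=1 i1+i2:st or ; 2-wide
t=2 i3+i4:bne xor ; 2-wide
t=3 i5+i6:ld or ; 2-wide
t=4 i7:sub ; RAW r3
t=5 i8:add ; RAW r2
t=6 i9:st ; tail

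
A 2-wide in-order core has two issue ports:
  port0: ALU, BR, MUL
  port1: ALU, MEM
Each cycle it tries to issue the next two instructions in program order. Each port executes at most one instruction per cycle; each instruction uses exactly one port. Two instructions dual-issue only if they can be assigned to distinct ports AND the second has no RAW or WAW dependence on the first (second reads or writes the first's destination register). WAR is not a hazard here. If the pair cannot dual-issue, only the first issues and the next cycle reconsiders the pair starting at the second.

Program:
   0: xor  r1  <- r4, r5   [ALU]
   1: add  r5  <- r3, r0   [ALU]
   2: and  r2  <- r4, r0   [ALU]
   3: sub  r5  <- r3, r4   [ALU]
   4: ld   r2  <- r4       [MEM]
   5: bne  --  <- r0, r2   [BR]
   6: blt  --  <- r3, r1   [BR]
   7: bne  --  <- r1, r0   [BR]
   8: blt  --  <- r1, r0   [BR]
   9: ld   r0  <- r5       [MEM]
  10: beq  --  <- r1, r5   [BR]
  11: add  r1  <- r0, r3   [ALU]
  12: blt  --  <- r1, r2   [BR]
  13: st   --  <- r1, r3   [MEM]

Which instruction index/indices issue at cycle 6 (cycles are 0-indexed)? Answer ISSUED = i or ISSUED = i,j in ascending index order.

ISSUED = 8,9

#0 head=0: xor/add i0+i1 pair
#1 head=2: and/sub i2+i3 pair
#2 head=4: ld i4 RAW r2
#3 head=5: bne i5 no-port BR/BR
#4 head=6: blt i6 no-port BR/BR
#5 head=7: bne i7 no-port BR/BR
#6 head=8: blt/ld i8+i9 pair
#7 head=10: beq/add i10+i11 pair
#8 head=12: blt/st i12+i13 pair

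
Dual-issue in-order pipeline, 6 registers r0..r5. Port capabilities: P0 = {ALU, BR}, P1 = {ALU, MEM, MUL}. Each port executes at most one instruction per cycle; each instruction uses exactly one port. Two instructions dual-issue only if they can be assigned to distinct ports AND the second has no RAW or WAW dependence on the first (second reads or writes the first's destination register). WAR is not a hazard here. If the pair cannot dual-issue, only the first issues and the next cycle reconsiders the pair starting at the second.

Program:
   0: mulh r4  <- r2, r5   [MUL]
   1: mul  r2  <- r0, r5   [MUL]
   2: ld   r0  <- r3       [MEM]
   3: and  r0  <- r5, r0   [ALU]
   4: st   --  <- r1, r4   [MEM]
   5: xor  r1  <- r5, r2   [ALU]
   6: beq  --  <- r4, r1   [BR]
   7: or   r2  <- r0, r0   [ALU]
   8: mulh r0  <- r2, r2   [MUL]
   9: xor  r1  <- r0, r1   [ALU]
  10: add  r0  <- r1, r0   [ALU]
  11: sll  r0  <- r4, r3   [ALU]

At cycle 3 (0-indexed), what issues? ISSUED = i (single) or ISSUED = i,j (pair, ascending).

ISSUED = 3,4

c0: i0 mulh  no-port MUL/MUL
c1: i1 mul  no-port MUL/MEM
c2: i2 ld  RAW+WAW r0
c3: i3,i4 and/st  pair
c4: i5 xor  RAW r1
c5: i6,i7 beq/or  pair
c6: i8 mulh  RAW r0
c7: i9 xor  RAW r1
c8: i10 add  WAW r0
c9: i11 sll  tail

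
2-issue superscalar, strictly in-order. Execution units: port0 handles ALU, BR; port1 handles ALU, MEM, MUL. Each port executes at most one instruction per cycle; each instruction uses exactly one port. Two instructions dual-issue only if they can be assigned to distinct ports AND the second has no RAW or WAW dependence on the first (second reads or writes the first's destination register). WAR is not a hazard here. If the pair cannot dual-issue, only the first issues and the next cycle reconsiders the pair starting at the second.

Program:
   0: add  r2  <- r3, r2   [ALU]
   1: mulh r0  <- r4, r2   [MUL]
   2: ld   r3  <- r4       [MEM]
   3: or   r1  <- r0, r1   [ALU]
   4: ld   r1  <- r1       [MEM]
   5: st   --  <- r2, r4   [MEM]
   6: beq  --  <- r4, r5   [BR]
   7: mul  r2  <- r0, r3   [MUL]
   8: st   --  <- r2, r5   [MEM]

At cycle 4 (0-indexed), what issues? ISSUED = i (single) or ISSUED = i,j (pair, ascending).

ISSUED = 5,6

0. add.ALU @i0  | RAW r2
1. mulh.MUL @i1  | no-port MUL/MEM
2. ld.MEM;or.ALU @i2+i3  | 2-wide
3. ld.MEM @i4  | no-port MEM/MEM
4. st.MEM;beq.BR @i5+i6  | 2-wide
5. mul.MUL @i7  | no-port MUL/MEM
6. st.MEM @i8  | tail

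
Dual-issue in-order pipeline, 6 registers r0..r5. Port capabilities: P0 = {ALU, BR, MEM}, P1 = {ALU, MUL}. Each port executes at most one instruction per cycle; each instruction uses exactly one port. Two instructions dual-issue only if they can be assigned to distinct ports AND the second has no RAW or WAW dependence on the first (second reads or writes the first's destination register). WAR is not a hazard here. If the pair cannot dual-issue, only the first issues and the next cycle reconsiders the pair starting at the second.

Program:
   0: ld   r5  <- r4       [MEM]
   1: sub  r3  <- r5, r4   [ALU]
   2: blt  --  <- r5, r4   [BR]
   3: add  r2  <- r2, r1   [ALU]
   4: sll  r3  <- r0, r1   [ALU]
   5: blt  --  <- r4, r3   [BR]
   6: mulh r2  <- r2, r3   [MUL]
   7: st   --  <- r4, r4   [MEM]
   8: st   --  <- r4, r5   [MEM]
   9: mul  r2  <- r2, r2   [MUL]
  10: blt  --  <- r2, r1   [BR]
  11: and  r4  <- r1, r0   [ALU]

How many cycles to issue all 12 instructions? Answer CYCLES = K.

  cy0 -> i0 (ld) RAW r5
  cy1 -> i1,i2 (sub blt) 2-wide
  cy2 -> i3,i4 (add sll) 2-wide
  cy3 -> i5,i6 (blt mulh) 2-wide
  cy4 -> i7 (st) no-port MEM/MEM
  cy5 -> i8,i9 (st mul) 2-wide
  cy6 -> i10,i11 (blt and) 2-wide

CYCLES = 7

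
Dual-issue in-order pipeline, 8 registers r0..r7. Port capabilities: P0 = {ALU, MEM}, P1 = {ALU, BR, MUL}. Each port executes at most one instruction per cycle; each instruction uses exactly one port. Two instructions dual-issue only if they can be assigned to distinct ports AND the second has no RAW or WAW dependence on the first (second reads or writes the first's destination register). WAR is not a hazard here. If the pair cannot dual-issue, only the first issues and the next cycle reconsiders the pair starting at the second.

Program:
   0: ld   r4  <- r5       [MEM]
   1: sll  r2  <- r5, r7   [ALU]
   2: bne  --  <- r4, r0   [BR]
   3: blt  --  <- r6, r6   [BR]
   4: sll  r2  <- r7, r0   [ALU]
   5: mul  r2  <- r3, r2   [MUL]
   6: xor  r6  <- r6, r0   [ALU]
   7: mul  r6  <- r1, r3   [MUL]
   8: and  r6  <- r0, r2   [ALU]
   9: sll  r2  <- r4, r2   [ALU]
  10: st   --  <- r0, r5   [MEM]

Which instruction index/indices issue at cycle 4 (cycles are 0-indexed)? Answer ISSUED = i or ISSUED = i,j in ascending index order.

#0 head=0: ld.MEM sll.ALU i0&i1 2-wide
#1 head=2: bne.BR i2 no-port BR/BR
#2 head=3: blt.BR sll.ALU i3&i4 2-wide
#3 head=5: mul.MUL xor.ALU i5&i6 2-wide
#4 head=7: mul.MUL i7 WAW r6
#5 head=8: and.ALU sll.ALU i8&i9 2-wide
#6 head=10: st.MEM i10 tail

ISSUED = 7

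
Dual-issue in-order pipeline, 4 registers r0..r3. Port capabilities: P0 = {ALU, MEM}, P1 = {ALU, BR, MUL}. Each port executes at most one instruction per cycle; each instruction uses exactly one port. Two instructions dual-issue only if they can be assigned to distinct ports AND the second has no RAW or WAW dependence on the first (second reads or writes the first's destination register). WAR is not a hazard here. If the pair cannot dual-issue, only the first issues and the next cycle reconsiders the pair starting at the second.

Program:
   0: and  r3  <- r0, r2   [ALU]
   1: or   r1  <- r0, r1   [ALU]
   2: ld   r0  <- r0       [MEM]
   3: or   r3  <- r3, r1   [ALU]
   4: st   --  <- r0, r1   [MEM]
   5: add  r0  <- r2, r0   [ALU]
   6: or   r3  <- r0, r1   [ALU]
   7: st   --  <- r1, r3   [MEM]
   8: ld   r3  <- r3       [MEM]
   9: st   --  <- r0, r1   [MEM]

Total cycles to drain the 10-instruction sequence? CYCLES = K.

CYCLES = 7

#0 head=0: and.ALU+or.ALU i0/i1 2-wide
#1 head=2: ld.MEM+or.ALU i2/i3 2-wide
#2 head=4: st.MEM+add.ALU i4/i5 2-wide
#3 head=6: or.ALU i6 RAW r3
#4 head=7: st.MEM i7 no-port MEM/MEM
#5 head=8: ld.MEM i8 no-port MEM/MEM
#6 head=9: st.MEM i9 tail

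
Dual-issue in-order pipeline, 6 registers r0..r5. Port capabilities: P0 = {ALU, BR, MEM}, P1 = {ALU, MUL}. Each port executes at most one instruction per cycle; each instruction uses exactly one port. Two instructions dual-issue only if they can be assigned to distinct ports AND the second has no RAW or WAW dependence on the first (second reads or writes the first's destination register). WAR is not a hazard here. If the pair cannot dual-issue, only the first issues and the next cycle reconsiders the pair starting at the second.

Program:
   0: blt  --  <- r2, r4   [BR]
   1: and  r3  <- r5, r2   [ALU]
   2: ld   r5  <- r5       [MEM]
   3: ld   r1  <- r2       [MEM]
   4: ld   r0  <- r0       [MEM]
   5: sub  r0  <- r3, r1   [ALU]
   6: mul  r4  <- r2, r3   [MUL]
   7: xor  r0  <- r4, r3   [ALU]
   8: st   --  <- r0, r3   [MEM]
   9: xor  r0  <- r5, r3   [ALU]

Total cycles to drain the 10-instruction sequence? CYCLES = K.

CYCLES = 7

t=0 i0&i1:blt and ; 2-wide
t=1 i2:ld ; no-port MEM/MEM
t=2 i3:ld ; no-port MEM/MEM
t=3 i4:ld ; WAW r0
t=4 i5&i6:sub mul ; 2-wide
t=5 i7:xor ; RAW r0
t=6 i8&i9:st xor ; 2-wide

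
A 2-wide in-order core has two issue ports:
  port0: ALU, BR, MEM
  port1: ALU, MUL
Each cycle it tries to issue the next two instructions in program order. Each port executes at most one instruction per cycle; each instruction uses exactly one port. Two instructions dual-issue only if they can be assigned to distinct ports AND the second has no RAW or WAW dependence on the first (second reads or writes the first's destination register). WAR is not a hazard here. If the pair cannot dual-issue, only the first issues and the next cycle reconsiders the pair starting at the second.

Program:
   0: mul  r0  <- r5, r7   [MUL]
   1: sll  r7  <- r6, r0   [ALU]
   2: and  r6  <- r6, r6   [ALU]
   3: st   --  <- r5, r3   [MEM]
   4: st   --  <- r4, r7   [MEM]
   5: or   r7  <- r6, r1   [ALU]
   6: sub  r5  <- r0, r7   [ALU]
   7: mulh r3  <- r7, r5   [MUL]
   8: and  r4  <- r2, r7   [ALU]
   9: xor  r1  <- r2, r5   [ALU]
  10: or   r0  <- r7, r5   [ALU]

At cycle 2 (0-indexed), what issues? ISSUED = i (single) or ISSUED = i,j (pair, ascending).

ISSUED = 3

0. mul.MUL @i0  | RAW r0
1. sll.ALU and.ALU @i1/i2  | dual
2. st.MEM @i3  | no-port MEM/MEM
3. st.MEM or.ALU @i4/i5  | dual
4. sub.ALU @i6  | RAW r5
5. mulh.MUL and.ALU @i7/i8  | dual
6. xor.ALU or.ALU @i9/i10  | dual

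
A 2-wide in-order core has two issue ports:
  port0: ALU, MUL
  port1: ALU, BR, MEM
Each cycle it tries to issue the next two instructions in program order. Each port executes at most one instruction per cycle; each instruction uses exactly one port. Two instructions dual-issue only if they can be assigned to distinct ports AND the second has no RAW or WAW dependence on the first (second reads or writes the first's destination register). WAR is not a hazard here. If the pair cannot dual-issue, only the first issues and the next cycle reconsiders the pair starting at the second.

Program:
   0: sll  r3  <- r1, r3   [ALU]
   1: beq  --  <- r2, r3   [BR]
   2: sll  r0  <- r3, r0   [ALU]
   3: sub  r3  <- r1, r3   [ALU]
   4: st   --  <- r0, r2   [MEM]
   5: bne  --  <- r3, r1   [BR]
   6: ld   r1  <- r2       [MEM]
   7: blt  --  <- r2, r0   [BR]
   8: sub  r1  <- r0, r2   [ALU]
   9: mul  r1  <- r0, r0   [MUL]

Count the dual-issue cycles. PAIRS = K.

0. sll.ALU @i0  | RAW r3
1. beq.BR+sll.ALU @i1/i2  | pair
2. sub.ALU+st.MEM @i3/i4  | pair
3. bne.BR @i5  | no-port BR/MEM
4. ld.MEM @i6  | no-port MEM/BR
5. blt.BR+sub.ALU @i7/i8  | pair
6. mul.MUL @i9  | tail

PAIRS = 3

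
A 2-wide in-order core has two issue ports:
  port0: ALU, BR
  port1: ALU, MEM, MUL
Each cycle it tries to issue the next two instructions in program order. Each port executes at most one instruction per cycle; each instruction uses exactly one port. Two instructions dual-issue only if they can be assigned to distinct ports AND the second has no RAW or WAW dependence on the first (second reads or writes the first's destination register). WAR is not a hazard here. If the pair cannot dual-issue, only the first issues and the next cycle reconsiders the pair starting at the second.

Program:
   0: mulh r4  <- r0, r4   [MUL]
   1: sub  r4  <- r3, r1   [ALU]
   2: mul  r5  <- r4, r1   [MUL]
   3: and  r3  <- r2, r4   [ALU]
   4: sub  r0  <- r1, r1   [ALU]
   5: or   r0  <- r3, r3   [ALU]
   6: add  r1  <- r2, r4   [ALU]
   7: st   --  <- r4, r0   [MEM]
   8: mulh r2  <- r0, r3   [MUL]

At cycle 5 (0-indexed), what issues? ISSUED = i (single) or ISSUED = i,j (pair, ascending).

ISSUED = 7

0. mulh @i0  | WAW r4
1. sub @i1  | RAW r4
2. mul and @i2+i3  | dual
3. sub @i4  | WAW r0
4. or add @i5+i6  | dual
5. st @i7  | no-port MEM/MUL
6. mulh @i8  | tail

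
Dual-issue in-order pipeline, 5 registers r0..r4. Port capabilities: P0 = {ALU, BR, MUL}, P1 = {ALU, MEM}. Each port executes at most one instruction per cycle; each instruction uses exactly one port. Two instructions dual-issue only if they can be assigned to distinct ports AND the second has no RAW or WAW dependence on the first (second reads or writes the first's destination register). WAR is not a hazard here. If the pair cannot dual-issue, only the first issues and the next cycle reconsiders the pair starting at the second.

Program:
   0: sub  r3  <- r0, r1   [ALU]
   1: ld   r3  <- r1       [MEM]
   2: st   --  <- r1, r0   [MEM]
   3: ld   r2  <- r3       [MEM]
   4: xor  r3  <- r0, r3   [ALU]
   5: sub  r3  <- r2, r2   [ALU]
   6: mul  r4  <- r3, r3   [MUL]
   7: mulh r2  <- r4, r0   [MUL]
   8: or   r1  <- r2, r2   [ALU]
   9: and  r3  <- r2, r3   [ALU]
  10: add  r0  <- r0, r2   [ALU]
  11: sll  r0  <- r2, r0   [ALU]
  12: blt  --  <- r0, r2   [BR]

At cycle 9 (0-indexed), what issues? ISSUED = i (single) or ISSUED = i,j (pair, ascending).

ISSUED = 11

#0 head=0: sub.ALU i0 WAW r3
#1 head=1: ld.MEM i1 no-port MEM/MEM
#2 head=2: st.MEM i2 no-port MEM/MEM
#3 head=3: ld.MEM xor.ALU i3&i4 pair
#4 head=5: sub.ALU i5 RAW r3
#5 head=6: mul.MUL i6 no-port MUL/MUL
#6 head=7: mulh.MUL i7 RAW r2
#7 head=8: or.ALU and.ALU i8&i9 pair
#8 head=10: add.ALU i10 RAW+WAW r0
#9 head=11: sll.ALU i11 RAW r0
#10 head=12: blt.BR i12 tail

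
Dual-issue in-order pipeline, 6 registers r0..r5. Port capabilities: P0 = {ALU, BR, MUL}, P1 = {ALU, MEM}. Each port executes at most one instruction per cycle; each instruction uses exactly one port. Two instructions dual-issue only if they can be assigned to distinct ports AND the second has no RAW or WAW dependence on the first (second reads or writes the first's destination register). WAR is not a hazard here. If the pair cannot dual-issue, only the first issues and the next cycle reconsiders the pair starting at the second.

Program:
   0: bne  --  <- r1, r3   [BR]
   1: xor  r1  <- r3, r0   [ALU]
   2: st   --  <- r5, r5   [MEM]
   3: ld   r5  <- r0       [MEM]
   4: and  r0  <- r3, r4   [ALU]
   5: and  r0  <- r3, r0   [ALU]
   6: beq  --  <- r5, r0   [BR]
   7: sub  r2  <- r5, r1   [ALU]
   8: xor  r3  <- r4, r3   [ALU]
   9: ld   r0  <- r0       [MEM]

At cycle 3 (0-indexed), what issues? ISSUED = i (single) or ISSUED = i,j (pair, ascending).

ISSUED = 5

c0: i0+i1 bne xor  dual
c1: i2 st  no-port MEM/MEM
c2: i3+i4 ld and  dual
c3: i5 and  RAW r0
c4: i6+i7 beq sub  dual
c5: i8+i9 xor ld  dual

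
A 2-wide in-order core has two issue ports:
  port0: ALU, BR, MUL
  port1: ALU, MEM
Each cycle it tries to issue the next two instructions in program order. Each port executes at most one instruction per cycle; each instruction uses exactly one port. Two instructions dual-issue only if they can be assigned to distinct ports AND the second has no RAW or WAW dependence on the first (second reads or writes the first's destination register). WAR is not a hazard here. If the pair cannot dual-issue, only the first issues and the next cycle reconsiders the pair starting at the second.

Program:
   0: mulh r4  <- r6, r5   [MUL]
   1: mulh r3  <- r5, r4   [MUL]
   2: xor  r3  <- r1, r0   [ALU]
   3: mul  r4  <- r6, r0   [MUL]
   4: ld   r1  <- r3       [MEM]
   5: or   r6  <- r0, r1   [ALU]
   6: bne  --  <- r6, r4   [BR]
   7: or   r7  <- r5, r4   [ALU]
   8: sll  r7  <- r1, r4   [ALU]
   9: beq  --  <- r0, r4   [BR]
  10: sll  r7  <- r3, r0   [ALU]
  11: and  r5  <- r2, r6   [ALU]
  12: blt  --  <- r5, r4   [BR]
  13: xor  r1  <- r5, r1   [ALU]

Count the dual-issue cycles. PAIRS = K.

PAIRS = 5

t=0 i0:mulh.MUL ; no-port MUL/MUL
t=1 i1:mulh.MUL ; WAW r3
t=2 i2&i3:xor.ALU/mul.MUL ; dual
t=3 i4:ld.MEM ; RAW r1
t=4 i5:or.ALU ; RAW r6
t=5 i6&i7:bne.BR/or.ALU ; dual
t=6 i8&i9:sll.ALU/beq.BR ; dual
t=7 i10&i11:sll.ALU/and.ALU ; dual
t=8 i12&i13:blt.BR/xor.ALU ; dual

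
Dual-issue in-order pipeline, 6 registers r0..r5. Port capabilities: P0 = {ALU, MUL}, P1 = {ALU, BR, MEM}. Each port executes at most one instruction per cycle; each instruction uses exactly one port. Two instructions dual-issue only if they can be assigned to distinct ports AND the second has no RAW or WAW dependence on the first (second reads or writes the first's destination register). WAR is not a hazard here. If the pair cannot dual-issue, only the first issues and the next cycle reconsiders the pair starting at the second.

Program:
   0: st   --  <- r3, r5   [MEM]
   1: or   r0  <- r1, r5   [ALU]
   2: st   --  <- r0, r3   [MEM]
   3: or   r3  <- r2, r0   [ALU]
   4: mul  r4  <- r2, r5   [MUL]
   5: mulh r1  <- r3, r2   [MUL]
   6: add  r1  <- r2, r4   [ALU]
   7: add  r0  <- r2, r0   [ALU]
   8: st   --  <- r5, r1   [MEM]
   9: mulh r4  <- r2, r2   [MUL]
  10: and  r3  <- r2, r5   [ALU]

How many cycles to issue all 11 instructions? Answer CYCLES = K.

CYCLES = 7

  cy0 -> i0&i1 (st.MEM+or.ALU) pair
  cy1 -> i2&i3 (st.MEM+or.ALU) pair
  cy2 -> i4 (mul.MUL) no-port MUL/MUL
  cy3 -> i5 (mulh.MUL) WAW r1
  cy4 -> i6&i7 (add.ALU+add.ALU) pair
  cy5 -> i8&i9 (st.MEM+mulh.MUL) pair
  cy6 -> i10 (and.ALU) tail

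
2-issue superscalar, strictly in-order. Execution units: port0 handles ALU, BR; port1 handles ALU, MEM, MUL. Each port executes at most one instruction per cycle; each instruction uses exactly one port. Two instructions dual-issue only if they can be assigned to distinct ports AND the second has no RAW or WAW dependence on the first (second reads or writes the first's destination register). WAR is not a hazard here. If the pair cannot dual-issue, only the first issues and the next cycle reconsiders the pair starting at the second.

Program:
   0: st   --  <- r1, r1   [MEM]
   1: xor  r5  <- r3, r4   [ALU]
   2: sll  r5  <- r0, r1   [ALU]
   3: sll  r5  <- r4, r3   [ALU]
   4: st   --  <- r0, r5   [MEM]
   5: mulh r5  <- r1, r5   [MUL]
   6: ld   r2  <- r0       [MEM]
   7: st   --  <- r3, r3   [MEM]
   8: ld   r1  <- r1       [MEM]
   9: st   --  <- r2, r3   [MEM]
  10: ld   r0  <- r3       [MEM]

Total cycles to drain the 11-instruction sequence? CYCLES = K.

#0 head=0: st.MEM+xor.ALU i0&i1 pair
#1 head=2: sll.ALU i2 WAW r5
#2 head=3: sll.ALU i3 RAW r5
#3 head=4: st.MEM i4 no-port MEM/MUL
#4 head=5: mulh.MUL i5 no-port MUL/MEM
#5 head=6: ld.MEM i6 no-port MEM/MEM
#6 head=7: st.MEM i7 no-port MEM/MEM
#7 head=8: ld.MEM i8 no-port MEM/MEM
#8 head=9: st.MEM i9 no-port MEM/MEM
#9 head=10: ld.MEM i10 tail

CYCLES = 10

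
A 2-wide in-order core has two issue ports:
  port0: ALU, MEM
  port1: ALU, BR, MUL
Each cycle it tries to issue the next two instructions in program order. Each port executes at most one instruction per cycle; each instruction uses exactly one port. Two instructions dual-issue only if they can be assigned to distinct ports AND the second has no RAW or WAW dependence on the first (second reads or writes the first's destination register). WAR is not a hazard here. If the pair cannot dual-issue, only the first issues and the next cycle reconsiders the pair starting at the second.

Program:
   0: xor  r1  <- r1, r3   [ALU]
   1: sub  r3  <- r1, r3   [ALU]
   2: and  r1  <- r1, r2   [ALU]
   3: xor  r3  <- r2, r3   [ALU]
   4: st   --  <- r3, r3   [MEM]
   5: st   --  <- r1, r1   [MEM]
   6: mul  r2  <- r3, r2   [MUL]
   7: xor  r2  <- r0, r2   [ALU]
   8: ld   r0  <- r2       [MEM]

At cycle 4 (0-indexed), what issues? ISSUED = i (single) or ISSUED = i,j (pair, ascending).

[0] i0  xor.ALU  -- RAW r1
[1] i1&i2  sub.ALU;and.ALU  -- dual
[2] i3  xor.ALU  -- RAW r3
[3] i4  st.MEM  -- no-port MEM/MEM
[4] i5&i6  st.MEM;mul.MUL  -- dual
[5] i7  xor.ALU  -- RAW r2
[6] i8  ld.MEM  -- tail

ISSUED = 5,6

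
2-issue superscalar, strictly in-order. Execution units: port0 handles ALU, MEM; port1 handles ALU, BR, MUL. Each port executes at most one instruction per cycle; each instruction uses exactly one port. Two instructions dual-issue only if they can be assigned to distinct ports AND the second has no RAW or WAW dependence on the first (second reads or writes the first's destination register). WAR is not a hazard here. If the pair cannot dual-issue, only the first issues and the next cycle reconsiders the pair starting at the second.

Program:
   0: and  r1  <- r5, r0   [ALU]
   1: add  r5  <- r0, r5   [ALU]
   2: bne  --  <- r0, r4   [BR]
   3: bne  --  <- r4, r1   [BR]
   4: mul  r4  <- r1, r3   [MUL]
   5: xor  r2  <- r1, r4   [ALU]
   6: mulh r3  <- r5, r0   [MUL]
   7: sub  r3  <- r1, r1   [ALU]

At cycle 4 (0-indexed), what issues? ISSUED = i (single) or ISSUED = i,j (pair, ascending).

ISSUED = 5,6

t=0 i0+i1:and+add ; 2-wide
t=1 i2:bne ; no-port BR/BR
t=2 i3:bne ; no-port BR/MUL
t=3 i4:mul ; RAW r4
t=4 i5+i6:xor+mulh ; 2-wide
t=5 i7:sub ; tail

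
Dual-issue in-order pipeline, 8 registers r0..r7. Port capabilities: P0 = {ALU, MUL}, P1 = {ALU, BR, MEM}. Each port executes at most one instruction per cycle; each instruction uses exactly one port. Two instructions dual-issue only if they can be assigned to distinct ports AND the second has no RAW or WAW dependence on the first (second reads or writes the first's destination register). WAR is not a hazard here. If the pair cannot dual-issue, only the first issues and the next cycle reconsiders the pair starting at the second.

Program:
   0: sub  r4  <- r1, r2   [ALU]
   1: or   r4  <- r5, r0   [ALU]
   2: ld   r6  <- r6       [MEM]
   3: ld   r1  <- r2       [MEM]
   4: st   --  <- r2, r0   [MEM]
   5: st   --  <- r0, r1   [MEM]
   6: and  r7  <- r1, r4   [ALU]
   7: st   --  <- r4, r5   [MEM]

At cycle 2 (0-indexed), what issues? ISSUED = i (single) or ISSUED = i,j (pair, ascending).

ISSUED = 3

#0 head=0: sub i0 WAW r4
#1 head=1: or;ld i1/i2 dual
#2 head=3: ld i3 no-port MEM/MEM
#3 head=4: st i4 no-port MEM/MEM
#4 head=5: st;and i5/i6 dual
#5 head=7: st i7 tail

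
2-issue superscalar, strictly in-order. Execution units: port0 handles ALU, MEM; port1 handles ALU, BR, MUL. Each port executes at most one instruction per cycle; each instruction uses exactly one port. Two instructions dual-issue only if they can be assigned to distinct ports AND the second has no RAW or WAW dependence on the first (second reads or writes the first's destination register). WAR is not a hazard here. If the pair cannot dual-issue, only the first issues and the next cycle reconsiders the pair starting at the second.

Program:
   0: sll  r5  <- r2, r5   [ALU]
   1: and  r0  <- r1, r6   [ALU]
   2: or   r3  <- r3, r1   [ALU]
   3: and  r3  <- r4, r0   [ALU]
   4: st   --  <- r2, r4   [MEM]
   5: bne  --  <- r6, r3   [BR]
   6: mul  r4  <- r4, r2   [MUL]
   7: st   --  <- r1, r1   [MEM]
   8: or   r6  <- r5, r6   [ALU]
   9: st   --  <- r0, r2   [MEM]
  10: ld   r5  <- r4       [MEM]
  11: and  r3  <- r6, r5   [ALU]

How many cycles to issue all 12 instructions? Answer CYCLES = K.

CYCLES = 8

  cy0 -> i0+i1 (sll and) 2-wide
  cy1 -> i2 (or) WAW r3
  cy2 -> i3+i4 (and st) 2-wide
  cy3 -> i5 (bne) no-port BR/MUL
  cy4 -> i6+i7 (mul st) 2-wide
  cy5 -> i8+i9 (or st) 2-wide
  cy6 -> i10 (ld) RAW r5
  cy7 -> i11 (and) tail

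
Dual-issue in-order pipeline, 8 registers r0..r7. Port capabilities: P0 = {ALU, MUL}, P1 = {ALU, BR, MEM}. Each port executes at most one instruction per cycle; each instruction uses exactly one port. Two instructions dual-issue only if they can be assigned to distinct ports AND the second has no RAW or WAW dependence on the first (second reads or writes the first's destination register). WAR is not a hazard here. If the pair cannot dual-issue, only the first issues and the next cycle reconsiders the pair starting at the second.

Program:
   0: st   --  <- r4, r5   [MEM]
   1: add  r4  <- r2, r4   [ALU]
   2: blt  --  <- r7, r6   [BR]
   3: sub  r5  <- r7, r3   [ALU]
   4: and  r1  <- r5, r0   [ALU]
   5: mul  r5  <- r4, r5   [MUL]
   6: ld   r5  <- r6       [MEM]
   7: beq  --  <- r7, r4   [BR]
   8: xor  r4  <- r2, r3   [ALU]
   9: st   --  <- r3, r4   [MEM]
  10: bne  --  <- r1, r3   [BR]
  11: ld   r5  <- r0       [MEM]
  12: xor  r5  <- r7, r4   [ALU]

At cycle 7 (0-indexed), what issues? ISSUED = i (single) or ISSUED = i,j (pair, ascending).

  cy0 -> i0/i1 (st add) 2-wide
  cy1 -> i2/i3 (blt sub) 2-wide
  cy2 -> i4/i5 (and mul) 2-wide
  cy3 -> i6 (ld) no-port MEM/BR
  cy4 -> i7/i8 (beq xor) 2-wide
  cy5 -> i9 (st) no-port MEM/BR
  cy6 -> i10 (bne) no-port BR/MEM
  cy7 -> i11 (ld) WAW r5
  cy8 -> i12 (xor) tail

ISSUED = 11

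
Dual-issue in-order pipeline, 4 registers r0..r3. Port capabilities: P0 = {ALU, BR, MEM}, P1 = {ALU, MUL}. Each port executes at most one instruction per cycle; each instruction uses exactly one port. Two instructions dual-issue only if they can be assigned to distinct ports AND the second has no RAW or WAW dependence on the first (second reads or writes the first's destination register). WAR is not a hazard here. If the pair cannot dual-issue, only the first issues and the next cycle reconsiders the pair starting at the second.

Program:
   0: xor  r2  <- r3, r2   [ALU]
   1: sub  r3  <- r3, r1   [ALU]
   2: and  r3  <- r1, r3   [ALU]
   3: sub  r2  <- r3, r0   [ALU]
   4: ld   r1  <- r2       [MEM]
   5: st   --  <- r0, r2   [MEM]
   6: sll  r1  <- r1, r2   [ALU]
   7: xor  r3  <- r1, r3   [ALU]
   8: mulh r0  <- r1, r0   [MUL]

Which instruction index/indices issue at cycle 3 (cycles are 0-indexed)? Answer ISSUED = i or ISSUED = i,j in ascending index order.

[0] i0/i1  xor/sub  -- pair
[1] i2  and  -- RAW r3
[2] i3  sub  -- RAW r2
[3] i4  ld  -- no-port MEM/MEM
[4] i5/i6  st/sll  -- pair
[5] i7/i8  xor/mulh  -- pair

ISSUED = 4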